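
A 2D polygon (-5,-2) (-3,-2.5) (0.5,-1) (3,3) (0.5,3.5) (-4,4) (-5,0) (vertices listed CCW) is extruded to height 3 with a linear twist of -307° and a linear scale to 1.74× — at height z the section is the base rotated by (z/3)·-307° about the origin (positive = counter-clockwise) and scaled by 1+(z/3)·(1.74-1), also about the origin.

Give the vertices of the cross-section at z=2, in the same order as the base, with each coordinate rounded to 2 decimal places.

Cross-section at z=2: (8.03,-0.40) (5.63,1.52) (-0.06,1.67) (-5.94,-2.20) (-2.86,-4.44) (2.94,-7.92) (6.79,-3.12)

t = z/height = 2/3 = 0.666667
s = 1 + (scale-1)·z/height = 1 + (1.74-1)·2/3 = 1.493333
θ = twist·z/height = -307°·2/3 = -204.6667° = -3.572107 rad
cos θ = -0.908751, sin θ = 0.417338 (intermediates below are computed at full precision and shown rounded to 5 d.p.)
v1: (-5,-2) → rotate → (5.37843,-0.26919) → ×s → (8.03179,-0.40199) → (8.03,-0.40)
v2: (-3,-2.5) → rotate → (3.76960,1.01986) → ×s → (5.62927,1.52299) → (5.63,1.52)
v3: (0.5,-1) → rotate → (-0.03704,1.11742) → ×s → (-0.05531,1.66868) → (-0.06,1.67)
v4: (3,3) → rotate → (-3.97827,-1.47424) → ×s → (-5.94088,-2.20153) → (-5.94,-2.20)
v5: (0.5,3.5) → rotate → (-1.91506,-2.97196) → ×s → (-2.85982,-4.43813) → (-2.86,-4.44)
v6: (-4,4) → rotate → (1.96565,-5.30436) → ×s → (2.93537,-7.92118) → (2.94,-7.92)
v7: (-5,0) → rotate → (4.54376,-2.08669) → ×s → (6.78534,-3.11613) → (6.79,-3.12)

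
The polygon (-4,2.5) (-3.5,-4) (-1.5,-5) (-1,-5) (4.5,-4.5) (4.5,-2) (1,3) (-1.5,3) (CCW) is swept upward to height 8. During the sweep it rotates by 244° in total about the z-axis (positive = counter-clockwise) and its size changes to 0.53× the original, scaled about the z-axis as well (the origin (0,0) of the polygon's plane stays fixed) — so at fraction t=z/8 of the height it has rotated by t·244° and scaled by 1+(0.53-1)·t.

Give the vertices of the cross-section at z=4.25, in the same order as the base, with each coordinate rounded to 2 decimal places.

Cross-section at z=4.25: (0.47,-3.51) (3.99,-0.11) (3.61,1.53) (3.37,1.81) (0.45,4.75) (-1.00,3.56) (-2.21,-0.86) (-1.02,-2.30)

t = z/height = 4.25/8 = 0.53125
s = 1 + (scale-1)·z/height = 1 + (0.53-1)·4.25/8 = 0.750313
θ = twist·z/height = 244°·4.25/8 = 129.6250° = 2.262383 rad
cos θ = -0.637760, sin θ = 0.770235 (intermediates below are computed at full precision and shown rounded to 5 d.p.)
v1: (-4,2.5) → rotate → (0.62545,-4.67534) → ×s → (0.46929,-3.50797) → (0.47,-3.51)
v2: (-3.5,-4) → rotate → (5.31310,-0.14478) → ×s → (3.98649,-0.10863) → (3.99,-0.11)
v3: (-1.5,-5) → rotate → (4.80782,2.03345) → ×s → (3.60736,1.52572) → (3.61,1.53)
v4: (-1,-5) → rotate → (4.48894,2.41857) → ×s → (3.36810,1.81468) → (3.37,1.81)
v5: (4.5,-4.5) → rotate → (0.59614,6.33598) → ×s → (0.44729,4.75396) → (0.45,4.75)
v6: (4.5,-2) → rotate → (-1.32945,4.74158) → ×s → (-0.99750,3.55767) → (-1.00,3.56)
v7: (1,3) → rotate → (-2.94847,-1.14305) → ×s → (-2.21227,-0.85764) → (-2.21,-0.86)
v8: (-1.5,3) → rotate → (-1.35406,-3.06863) → ×s → (-1.01597,-2.30243) → (-1.02,-2.30)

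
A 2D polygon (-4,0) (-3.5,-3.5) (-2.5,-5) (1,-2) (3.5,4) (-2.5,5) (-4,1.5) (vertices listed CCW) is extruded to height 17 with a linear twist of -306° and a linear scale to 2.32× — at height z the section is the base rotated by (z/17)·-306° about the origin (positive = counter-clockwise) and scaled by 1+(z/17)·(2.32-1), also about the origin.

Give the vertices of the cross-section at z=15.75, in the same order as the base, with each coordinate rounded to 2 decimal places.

t = z/height = 15.75/17 = 0.926471
s = 1 + (scale-1)·z/height = 1 + (2.32-1)·15.75/17 = 2.222941
θ = twist·z/height = -306°·15.75/17 = -283.5000° = -4.948008 rad
cos θ = 0.233445, sin θ = 0.972370 (intermediates below are computed at full precision and shown rounded to 5 d.p.)
v1: (-4,0) → rotate → (-0.93378,-3.88948) → ×s → (-2.07574,-8.64608) → (-2.08,-8.65)
v2: (-3.5,-3.5) → rotate → (2.58624,-4.22035) → ×s → (5.74905,-9.38160) → (5.75,-9.38)
v3: (-2.5,-5) → rotate → (4.27824,-3.59815) → ×s → (9.51027,-7.99848) → (9.51,-8.00)
v4: (1,-2) → rotate → (2.17819,0.50548) → ×s → (4.84198,1.12365) → (4.84,1.12)
v5: (3.5,4) → rotate → (-3.07242,4.33708) → ×s → (-6.82981,9.64107) → (-6.83,9.64)
v6: (-2.5,5) → rotate → (-5.44546,-1.26370) → ×s → (-12.10494,-2.80913) → (-12.10,-2.81)
v7: (-4,1.5) → rotate → (-2.39234,-3.53931) → ×s → (-5.31802,-7.86768) → (-5.32,-7.87)

Cross-section at z=15.75: (-2.08,-8.65) (5.75,-9.38) (9.51,-8.00) (4.84,1.12) (-6.83,9.64) (-12.10,-2.81) (-5.32,-7.87)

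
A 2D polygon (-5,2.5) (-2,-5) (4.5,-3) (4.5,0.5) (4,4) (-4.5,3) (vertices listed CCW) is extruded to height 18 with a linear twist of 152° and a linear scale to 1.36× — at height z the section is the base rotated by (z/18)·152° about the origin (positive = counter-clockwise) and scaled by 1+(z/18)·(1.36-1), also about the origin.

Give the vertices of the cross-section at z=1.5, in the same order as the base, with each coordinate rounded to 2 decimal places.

Cross-section at z=1.5: (-5.59,1.38) (-0.88,-5.48) (5.20,-2.00) (4.41,1.52) (3.12,4.92) (-5.20,2.00)

t = z/height = 1.5/18 = 0.0833333
s = 1 + (scale-1)·z/height = 1 + (1.36-1)·1.5/18 = 1.030000
θ = twist·z/height = 152°·1.5/18 = 12.6667° = 0.221075 rad
cos θ = 0.975662, sin θ = 0.219279 (intermediates below are computed at full precision and shown rounded to 5 d.p.)
v1: (-5,2.5) → rotate → (-5.42651,1.34276) → ×s → (-5.58930,1.38305) → (-5.59,1.38)
v2: (-2,-5) → rotate → (-0.85493,-5.31687) → ×s → (-0.88058,-5.47637) → (-0.88,-5.48)
v3: (4.5,-3) → rotate → (5.04832,-1.94023) → ×s → (5.19977,-1.99844) → (5.20,-2.00)
v4: (4.5,0.5) → rotate → (4.28084,1.47458) → ×s → (4.40927,1.51882) → (4.41,1.52)
v5: (4,4) → rotate → (3.02553,4.77976) → ×s → (3.11630,4.92316) → (3.12,4.92)
v6: (-4.5,3) → rotate → (-5.04832,1.94023) → ×s → (-5.19977,1.99844) → (-5.20,2.00)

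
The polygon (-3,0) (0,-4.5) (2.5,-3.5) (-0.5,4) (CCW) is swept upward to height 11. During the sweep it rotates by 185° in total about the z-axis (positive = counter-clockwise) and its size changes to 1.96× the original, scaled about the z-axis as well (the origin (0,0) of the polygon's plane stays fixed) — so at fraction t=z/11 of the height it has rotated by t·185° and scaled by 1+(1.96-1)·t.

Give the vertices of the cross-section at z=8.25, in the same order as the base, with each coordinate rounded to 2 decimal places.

Cross-section at z=8.25: (3.88,-3.40) (5.10,5.82) (0.74,7.36) (-3.89,-5.74)

t = z/height = 8.25/11 = 0.75
s = 1 + (scale-1)·z/height = 1 + (1.96-1)·8.25/11 = 1.720000
θ = twist·z/height = 185°·8.25/11 = 138.7500° = 2.421644 rad
cos θ = -0.751840, sin θ = 0.659346 (intermediates below are computed at full precision and shown rounded to 5 d.p.)
v1: (-3,0) → rotate → (2.25552,-1.97804) → ×s → (3.87949,-3.40222) → (3.88,-3.40)
v2: (0,-4.5) → rotate → (2.96706,3.38328) → ×s → (5.10334,5.81924) → (5.10,5.82)
v3: (2.5,-3.5) → rotate → (0.42811,4.27980) → ×s → (0.73635,7.36126) → (0.74,7.36)
v4: (-0.5,4) → rotate → (-2.26146,-3.33703) → ×s → (-3.88972,-5.73970) → (-3.89,-5.74)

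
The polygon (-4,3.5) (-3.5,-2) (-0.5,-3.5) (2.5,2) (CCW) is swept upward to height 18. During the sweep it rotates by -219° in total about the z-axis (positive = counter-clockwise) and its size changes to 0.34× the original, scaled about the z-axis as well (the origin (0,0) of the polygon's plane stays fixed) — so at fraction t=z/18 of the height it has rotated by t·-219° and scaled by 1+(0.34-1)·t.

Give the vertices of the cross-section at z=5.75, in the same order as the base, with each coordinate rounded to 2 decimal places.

Cross-section at z=5.75: (1.51,3.91) (-2.43,2.05) (-2.73,-0.58) (2.16,-1.31)

t = z/height = 5.75/18 = 0.319444
s = 1 + (scale-1)·z/height = 1 + (0.34-1)·5.75/18 = 0.789167
θ = twist·z/height = -219°·5.75/18 = -69.9583° = -1.221003 rad
cos θ = 0.342703, sin θ = -0.939444 (intermediates below are computed at full precision and shown rounded to 5 d.p.)
v1: (-4,3.5) → rotate → (1.91724,4.95724) → ×s → (1.51302,3.91209) → (1.51,3.91)
v2: (-3.5,-2) → rotate → (-3.07835,2.60265) → ×s → (-2.42933,2.05392) → (-2.43,2.05)
v3: (-0.5,-3.5) → rotate → (-3.45940,-0.72974) → ×s → (-2.73005,-0.57589) → (-2.73,-0.58)
v4: (2.5,2) → rotate → (2.73565,-1.66320) → ×s → (2.15888,-1.31254) → (2.16,-1.31)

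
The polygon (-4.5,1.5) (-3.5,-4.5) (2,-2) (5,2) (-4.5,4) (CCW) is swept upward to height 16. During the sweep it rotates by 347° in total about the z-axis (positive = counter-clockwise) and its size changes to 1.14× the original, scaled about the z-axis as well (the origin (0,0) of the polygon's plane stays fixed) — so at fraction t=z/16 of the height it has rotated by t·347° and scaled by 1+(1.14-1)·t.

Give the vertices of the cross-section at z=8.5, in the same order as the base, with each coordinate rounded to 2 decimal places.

Cross-section at z=8.5: (4.94,-1.24) (3.38,5.11) (-2.31,1.98) (-5.19,-2.55) (5.15,-3.92)

t = z/height = 8.5/16 = 0.53125
s = 1 + (scale-1)·z/height = 1 + (1.14-1)·8.5/16 = 1.074375
θ = twist·z/height = 347°·8.5/16 = 184.3438° = 3.217405 rad
cos θ = -0.997128, sin θ = -0.075740 (intermediates below are computed at full precision and shown rounded to 5 d.p.)
v1: (-4.5,1.5) → rotate → (4.60068,-1.15486) → ×s → (4.94286,-1.24075) → (4.94,-1.24)
v2: (-3.5,-4.5) → rotate → (3.14912,4.75216) → ×s → (3.38333,5.10561) → (3.38,5.11)
v3: (2,-2) → rotate → (-2.14574,1.84277) → ×s → (-2.30532,1.97983) → (-2.31,1.98)
v4: (5,2) → rotate → (-4.83416,-2.37296) → ×s → (-5.19370,-2.54944) → (-5.19,-2.55)
v5: (-4.5,4) → rotate → (4.79003,-3.64768) → ×s → (5.14629,-3.91898) → (5.15,-3.92)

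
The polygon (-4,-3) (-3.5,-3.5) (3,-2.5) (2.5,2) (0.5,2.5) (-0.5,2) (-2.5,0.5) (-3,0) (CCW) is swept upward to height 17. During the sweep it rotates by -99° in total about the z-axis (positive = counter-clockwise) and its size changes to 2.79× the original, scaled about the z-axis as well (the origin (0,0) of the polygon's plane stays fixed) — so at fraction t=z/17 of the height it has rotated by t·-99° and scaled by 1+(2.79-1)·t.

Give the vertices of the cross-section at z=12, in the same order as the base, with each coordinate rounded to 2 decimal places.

t = z/height = 12/17 = 0.705882
s = 1 + (scale-1)·z/height = 1 + (2.79-1)·12/17 = 2.263529
θ = twist·z/height = -99°·12/17 = -69.8824° = -1.219677 rad
cos θ = 0.343949, sin θ = -0.938988 (intermediates below are computed at full precision and shown rounded to 5 d.p.)
v1: (-4,-3) → rotate → (-4.19276,2.72411) → ×s → (-9.49044,6.16610) → (-9.49,6.17)
v2: (-3.5,-3.5) → rotate → (-4.49028,2.08264) → ×s → (-10.16388,4.71411) → (-10.16,4.71)
v3: (3,-2.5) → rotate → (-1.31562,-3.67684) → ×s → (-2.97795,-8.32263) → (-2.98,-8.32)
v4: (2.5,2) → rotate → (2.73785,-1.65957) → ×s → (6.19720,-3.75649) → (6.20,-3.76)
v5: (0.5,2.5) → rotate → (2.51945,0.39038) → ×s → (5.70284,0.88363) → (5.70,0.88)
v6: (-0.5,2) → rotate → (1.70600,1.15739) → ×s → (3.86159,2.61979) → (3.86,2.62)
v7: (-2.5,0.5) → rotate → (-0.39038,2.51945) → ×s → (-0.88363,5.70284) → (-0.88,5.70)
v8: (-3,0) → rotate → (-1.03185,2.81697) → ×s → (-2.33562,6.37628) → (-2.34,6.38)

Cross-section at z=12: (-9.49,6.17) (-10.16,4.71) (-2.98,-8.32) (6.20,-3.76) (5.70,0.88) (3.86,2.62) (-0.88,5.70) (-2.34,6.38)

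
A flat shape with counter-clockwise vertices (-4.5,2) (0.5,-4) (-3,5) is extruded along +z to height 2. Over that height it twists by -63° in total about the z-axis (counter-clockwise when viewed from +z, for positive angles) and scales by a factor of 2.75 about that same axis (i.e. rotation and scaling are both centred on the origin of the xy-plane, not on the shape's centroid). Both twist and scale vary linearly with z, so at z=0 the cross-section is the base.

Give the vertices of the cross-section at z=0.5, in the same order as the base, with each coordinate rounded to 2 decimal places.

Cross-section at z=0.5: (-5.45,4.52) (-0.87,-5.73) (-2.20,8.09)

t = z/height = 0.5/2 = 0.25
s = 1 + (scale-1)·z/height = 1 + (2.75-1)·0.5/2 = 1.437500
θ = twist·z/height = -63°·0.5/2 = -15.7500° = -0.274889 rad
cos θ = 0.962455, sin θ = -0.271440 (intermediates below are computed at full precision and shown rounded to 5 d.p.)
v1: (-4.5,2) → rotate → (-3.78817,3.14639) → ×s → (-5.44549,4.52294) → (-5.45,4.52)
v2: (0.5,-4) → rotate → (-0.60453,-3.98554) → ×s → (-0.86902,-5.72922) → (-0.87,-5.73)
v3: (-3,5) → rotate → (-1.53016,5.62660) → ×s → (-2.19961,8.08823) → (-2.20,8.09)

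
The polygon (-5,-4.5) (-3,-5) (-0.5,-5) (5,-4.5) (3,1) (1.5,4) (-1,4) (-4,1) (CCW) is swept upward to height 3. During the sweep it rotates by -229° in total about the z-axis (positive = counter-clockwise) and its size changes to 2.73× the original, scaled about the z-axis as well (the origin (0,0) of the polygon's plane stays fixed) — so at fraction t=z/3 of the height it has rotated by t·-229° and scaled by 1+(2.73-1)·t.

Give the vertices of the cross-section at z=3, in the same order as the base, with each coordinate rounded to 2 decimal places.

t = z/height = 3/3 = 1
s = 1 + (scale-1)·z/height = 1 + (2.73-1)·3/3 = 2.730000
θ = twist·z/height = -229°·3/3 = -229.0000° = -3.996804 rad
cos θ = -0.656059, sin θ = 0.754710 (intermediates below are computed at full precision and shown rounded to 5 d.p.)
v1: (-5,-4.5) → rotate → (6.67649,-0.82128) → ×s → (18.22681,-2.24210) → (18.23,-2.24)
v2: (-3,-5) → rotate → (5.74172,1.01617) → ×s → (15.67491,2.77413) → (15.67,2.77)
v3: (-0.5,-5) → rotate → (4.10158,2.90294) → ×s → (11.19731,7.92503) → (11.20,7.93)
v4: (5,-4.5) → rotate → (0.11590,6.72581) → ×s → (0.31640,18.36147) → (0.32,18.36)
v5: (3,1) → rotate → (-2.72289,1.60807) → ×s → (-7.43348,4.39003) → (-7.43,4.39)
v6: (1.5,4) → rotate → (-4.00293,-1.49217) → ×s → (-10.92799,-4.07363) → (-10.93,-4.07)
v7: (-1,4) → rotate → (-2.36278,-3.37895) → ×s → (-6.45039,-9.22452) → (-6.45,-9.22)
v8: (-4,1) → rotate → (1.86953,-3.67490) → ×s → (5.10381,-10.03247) → (5.10,-10.03)

Cross-section at z=3: (18.23,-2.24) (15.67,2.77) (11.20,7.93) (0.32,18.36) (-7.43,4.39) (-10.93,-4.07) (-6.45,-9.22) (5.10,-10.03)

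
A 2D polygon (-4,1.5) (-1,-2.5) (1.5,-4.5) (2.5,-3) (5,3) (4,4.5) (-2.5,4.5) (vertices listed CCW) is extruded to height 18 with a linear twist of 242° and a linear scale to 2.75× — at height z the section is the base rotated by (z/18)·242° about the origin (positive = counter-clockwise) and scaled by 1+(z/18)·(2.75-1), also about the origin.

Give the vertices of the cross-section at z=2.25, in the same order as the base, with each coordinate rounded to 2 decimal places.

t = z/height = 2.25/18 = 0.125
s = 1 + (scale-1)·z/height = 1 + (2.75-1)·2.25/18 = 1.218750
θ = twist·z/height = 242°·2.25/18 = 30.2500° = 0.527962 rad
cos θ = 0.863836, sin θ = 0.503774 (intermediates below are computed at full precision and shown rounded to 5 d.p.)
v1: (-4,1.5) → rotate → (-4.21100,-0.71934) → ×s → (-5.13216,-0.87670) → (-5.13,-0.88)
v2: (-1,-2.5) → rotate → (0.39560,-2.66336) → ×s → (0.48214,-3.24597) → (0.48,-3.25)
v3: (1.5,-4.5) → rotate → (3.56274,-3.13160) → ×s → (4.34208,-3.81664) → (4.34,-3.82)
v4: (2.5,-3) → rotate → (3.67091,-1.33207) → ×s → (4.47392,-1.62346) → (4.47,-1.62)
v5: (5,3) → rotate → (2.80786,5.11038) → ×s → (3.42207,6.22827) → (3.42,6.23)
v6: (4,4.5) → rotate → (1.18836,5.90236) → ×s → (1.44831,7.19350) → (1.45,7.19)
v7: (-2.5,4.5) → rotate → (-4.42657,2.62782) → ×s → (-5.39488,3.20266) → (-5.39,3.20)

Cross-section at z=2.25: (-5.13,-0.88) (0.48,-3.25) (4.34,-3.82) (4.47,-1.62) (3.42,6.23) (1.45,7.19) (-5.39,3.20)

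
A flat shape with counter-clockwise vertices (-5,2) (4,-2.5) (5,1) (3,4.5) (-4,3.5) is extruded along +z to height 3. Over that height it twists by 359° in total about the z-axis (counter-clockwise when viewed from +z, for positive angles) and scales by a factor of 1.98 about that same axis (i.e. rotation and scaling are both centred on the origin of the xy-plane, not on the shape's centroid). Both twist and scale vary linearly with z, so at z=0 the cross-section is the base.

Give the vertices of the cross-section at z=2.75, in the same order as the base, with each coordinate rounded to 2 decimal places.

Cross-section at z=2.75: (-6.19,8.13) (4.08,-7.97) (9.12,-3.25) (9.27,4.40) (-3.10,9.60)

t = z/height = 2.75/3 = 0.916667
s = 1 + (scale-1)·z/height = 1 + (1.98-1)·2.75/3 = 1.898333
θ = twist·z/height = 359°·2.75/3 = 329.0833° = 5.743588 rad
cos θ = 0.857915, sin θ = -0.513791 (intermediates below are computed at full precision and shown rounded to 5 d.p.)
v1: (-5,2) → rotate → (-3.26200,4.28479) → ×s → (-6.19236,8.13395) → (-6.19,8.13)
v2: (4,-2.5) → rotate → (2.14718,-4.19995) → ×s → (4.07607,-7.97291) → (4.08,-7.97)
v3: (5,1) → rotate → (4.80337,-1.71104) → ×s → (9.11839,-3.24812) → (9.12,-3.25)
v4: (3,4.5) → rotate → (4.88581,2.31925) → ×s → (9.27489,4.40270) → (9.27,4.40)
v5: (-4,3.5) → rotate → (-1.63339,5.05787) → ×s → (-3.10073,9.60152) → (-3.10,9.60)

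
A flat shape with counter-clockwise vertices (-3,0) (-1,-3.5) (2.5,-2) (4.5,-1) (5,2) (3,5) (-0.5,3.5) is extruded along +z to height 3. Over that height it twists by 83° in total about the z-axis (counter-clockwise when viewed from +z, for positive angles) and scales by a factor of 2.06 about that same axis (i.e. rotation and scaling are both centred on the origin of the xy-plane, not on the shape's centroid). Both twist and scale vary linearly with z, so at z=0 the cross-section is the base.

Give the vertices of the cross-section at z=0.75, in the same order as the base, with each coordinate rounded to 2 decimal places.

Cross-section at z=0.75: (-3.55,-1.34) (0.39,-4.59) (3.85,-1.25) (5.77,0.83) (5.02,4.61) (1.31,7.26) (-2.16,3.92)

t = z/height = 0.75/3 = 0.25
s = 1 + (scale-1)·z/height = 1 + (2.06-1)·0.75/3 = 1.265000
θ = twist·z/height = 83°·0.75/3 = 20.7500° = 0.362156 rad
cos θ = 0.935135, sin θ = 0.354291 (intermediates below are computed at full precision and shown rounded to 5 d.p.)
v1: (-3,0) → rotate → (-2.80541,-1.06287) → ×s → (-3.54884,-1.34453) → (-3.55,-1.34)
v2: (-1,-3.5) → rotate → (0.30488,-3.62726) → ×s → (0.38568,-4.58849) → (0.39,-4.59)
v3: (2.5,-2) → rotate → (3.04642,-0.98454) → ×s → (3.85372,-1.24545) → (3.85,-1.25)
v4: (4.5,-1) → rotate → (4.56240,0.65917) → ×s → (5.77144,0.83386) → (5.77,0.83)
v5: (5,2) → rotate → (3.96709,3.64173) → ×s → (5.01837,4.60678) → (5.02,4.61)
v6: (3,5) → rotate → (1.03395,5.73855) → ×s → (1.30795,7.25926) → (1.31,7.26)
v7: (-0.5,3.5) → rotate → (-1.70759,3.09583) → ×s → (-2.16010,3.91622) → (-2.16,3.92)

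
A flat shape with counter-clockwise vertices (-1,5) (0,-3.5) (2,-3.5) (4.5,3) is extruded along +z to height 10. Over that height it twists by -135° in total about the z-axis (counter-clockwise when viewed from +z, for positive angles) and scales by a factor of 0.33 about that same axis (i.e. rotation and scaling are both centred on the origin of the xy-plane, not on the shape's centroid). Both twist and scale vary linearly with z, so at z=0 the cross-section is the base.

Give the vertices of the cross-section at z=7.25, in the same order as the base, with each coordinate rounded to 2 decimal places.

Cross-section at z=7.25: (2.62,0.16) (-1.78,0.25) (-1.92,-0.77) (1.21,-2.50)

t = z/height = 7.25/10 = 0.725
s = 1 + (scale-1)·z/height = 1 + (0.33-1)·7.25/10 = 0.514250
θ = twist·z/height = -135°·7.25/10 = -97.8750° = -1.708241 rad
cos θ = -0.137012, sin θ = -0.990569 (intermediates below are computed at full precision and shown rounded to 5 d.p.)
v1: (-1,5) → rotate → (5.08986,0.30551) → ×s → (2.61746,0.15711) → (2.62,0.16)
v2: (0,-3.5) → rotate → (-3.46699,0.47954) → ×s → (-1.78290,0.24661) → (-1.78,0.25)
v3: (2,-3.5) → rotate → (-3.74102,-1.50160) → ×s → (-1.92382,-0.77220) → (-1.92,-0.77)
v4: (4.5,3) → rotate → (2.35515,-4.86860) → ×s → (1.21114,-2.50368) → (1.21,-2.50)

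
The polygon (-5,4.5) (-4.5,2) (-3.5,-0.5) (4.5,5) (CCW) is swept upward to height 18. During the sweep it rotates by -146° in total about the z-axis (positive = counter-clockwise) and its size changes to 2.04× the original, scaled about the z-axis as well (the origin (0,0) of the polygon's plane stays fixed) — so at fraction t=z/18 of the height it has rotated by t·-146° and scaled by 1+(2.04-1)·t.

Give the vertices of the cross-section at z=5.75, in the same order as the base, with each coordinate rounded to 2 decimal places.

t = z/height = 5.75/18 = 0.319444
s = 1 + (scale-1)·z/height = 1 + (2.04-1)·5.75/18 = 1.332222
θ = twist·z/height = -146°·5.75/18 = -46.6389° = -0.814002 rad
cos θ = 0.686594, sin θ = -0.727041 (intermediates below are computed at full precision and shown rounded to 5 d.p.)
v1: (-5,4.5) → rotate → (-0.16129,6.72488) → ×s → (-0.21487,8.95903) → (-0.21,8.96)
v2: (-4.5,2) → rotate → (-1.63559,4.64487) → ×s → (-2.17897,6.18800) → (-2.18,6.19)
v3: (-3.5,-0.5) → rotate → (-2.76660,2.20135) → ×s → (-3.68573,2.93268) → (-3.69,2.93)
v4: (4.5,5) → rotate → (6.72488,0.16129) → ×s → (8.95903,0.21487) → (8.96,0.21)

Cross-section at z=5.75: (-0.21,8.96) (-2.18,6.19) (-3.69,2.93) (8.96,0.21)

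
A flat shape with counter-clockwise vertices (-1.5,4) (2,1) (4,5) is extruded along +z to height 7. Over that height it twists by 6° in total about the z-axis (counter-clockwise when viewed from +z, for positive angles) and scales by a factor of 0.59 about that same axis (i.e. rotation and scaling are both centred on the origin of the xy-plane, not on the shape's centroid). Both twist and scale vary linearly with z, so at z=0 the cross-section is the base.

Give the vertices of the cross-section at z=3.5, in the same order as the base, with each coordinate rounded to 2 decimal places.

Cross-section at z=3.5: (-1.36,3.11) (1.55,0.88) (2.97,4.14)

t = z/height = 3.5/7 = 0.5
s = 1 + (scale-1)·z/height = 1 + (0.59-1)·3.5/7 = 0.795000
θ = twist·z/height = 6°·3.5/7 = 3.0000° = 0.052360 rad
cos θ = 0.998630, sin θ = 0.052336 (intermediates below are computed at full precision and shown rounded to 5 d.p.)
v1: (-1.5,4) → rotate → (-1.70729,3.91601) → ×s → (-1.35729,3.11323) → (-1.36,3.11)
v2: (2,1) → rotate → (1.94492,1.10330) → ×s → (1.54621,0.87712) → (1.55,0.88)
v3: (4,5) → rotate → (3.73284,5.20249) → ×s → (2.96761,4.13598) → (2.97,4.14)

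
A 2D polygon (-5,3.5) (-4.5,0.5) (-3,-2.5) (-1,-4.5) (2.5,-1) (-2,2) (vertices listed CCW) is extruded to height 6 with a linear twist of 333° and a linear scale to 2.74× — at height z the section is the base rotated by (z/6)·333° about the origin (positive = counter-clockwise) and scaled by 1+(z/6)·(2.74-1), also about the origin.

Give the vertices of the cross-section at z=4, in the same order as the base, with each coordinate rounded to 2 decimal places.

t = z/height = 4/6 = 0.666667
s = 1 + (scale-1)·z/height = 1 + (2.74-1)·4/6 = 2.160000
θ = twist·z/height = 333°·4/6 = 222.0000° = 3.874631 rad
cos θ = -0.743145, sin θ = -0.669131 (intermediates below are computed at full precision and shown rounded to 5 d.p.)
v1: (-5,3.5) → rotate → (6.05768,0.74465) → ×s → (13.08459,1.60844) → (13.08,1.61)
v2: (-4.5,0.5) → rotate → (3.67872,2.63952) → ×s → (7.94603,5.70135) → (7.95,5.70)
v3: (-3,-2.5) → rotate → (0.55661,3.86525) → ×s → (1.20227,8.34895) → (1.20,8.35)
v4: (-1,-4.5) → rotate → (-2.26794,4.01328) → ×s → (-4.89876,8.66869) → (-4.90,8.67)
v5: (2.5,-1) → rotate → (-2.52699,-0.92968) → ×s → (-5.45830,-2.00811) → (-5.46,-2.01)
v6: (-2,2) → rotate → (2.82455,-0.14803) → ×s → (6.10103,-0.31974) → (6.10,-0.32)

Cross-section at z=4: (13.08,1.61) (7.95,5.70) (1.20,8.35) (-4.90,8.67) (-5.46,-2.01) (6.10,-0.32)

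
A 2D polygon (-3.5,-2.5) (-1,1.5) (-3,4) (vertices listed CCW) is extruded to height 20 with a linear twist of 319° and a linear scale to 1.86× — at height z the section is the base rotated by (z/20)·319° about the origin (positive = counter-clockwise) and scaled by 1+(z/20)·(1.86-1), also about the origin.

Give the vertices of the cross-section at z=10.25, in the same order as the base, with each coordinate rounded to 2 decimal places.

t = z/height = 10.25/20 = 0.5125
s = 1 + (scale-1)·z/height = 1 + (1.86-1)·10.25/20 = 1.440750
θ = twist·z/height = 319°·10.25/20 = 163.4875° = 2.853395 rad
cos θ = -0.958758, sin θ = 0.284225 (intermediates below are computed at full precision and shown rounded to 5 d.p.)
v1: (-3.5,-2.5) → rotate → (4.06621,1.40211) → ×s → (5.85840,2.02009) → (5.86,2.02)
v2: (-1,1.5) → rotate → (0.53242,-1.72236) → ×s → (0.76709,-2.48149) → (0.77,-2.48)
v3: (-3,4) → rotate → (1.73938,-4.68770) → ×s → (2.50600,-6.75381) → (2.51,-6.75)

Cross-section at z=10.25: (5.86,2.02) (0.77,-2.48) (2.51,-6.75)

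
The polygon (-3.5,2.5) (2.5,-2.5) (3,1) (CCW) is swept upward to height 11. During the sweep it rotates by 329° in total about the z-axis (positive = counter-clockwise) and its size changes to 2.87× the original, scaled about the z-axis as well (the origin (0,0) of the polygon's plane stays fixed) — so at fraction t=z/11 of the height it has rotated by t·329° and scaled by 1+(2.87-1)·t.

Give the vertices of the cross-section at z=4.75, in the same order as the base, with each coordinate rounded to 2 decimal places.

Cross-section at z=4.75: (2.21,-7.45) (-0.79,6.34) (-5.39,1.91)

t = z/height = 4.75/11 = 0.431818
s = 1 + (scale-1)·z/height = 1 + (2.87-1)·4.75/11 = 1.807500
θ = twist·z/height = 329°·4.75/11 = 142.0682° = 2.479558 rad
cos θ = -0.788743, sin θ = 0.614723 (intermediates below are computed at full precision and shown rounded to 5 d.p.)
v1: (-3.5,2.5) → rotate → (1.22379,-4.12339) → ×s → (2.21200,-7.45303) → (2.21,-7.45)
v2: (2.5,-2.5) → rotate → (-0.43505,3.50867) → ×s → (-0.78635,6.34191) → (-0.79,6.34)
v3: (3,1) → rotate → (-2.98095,1.05543) → ×s → (-5.38807,1.90768) → (-5.39,1.91)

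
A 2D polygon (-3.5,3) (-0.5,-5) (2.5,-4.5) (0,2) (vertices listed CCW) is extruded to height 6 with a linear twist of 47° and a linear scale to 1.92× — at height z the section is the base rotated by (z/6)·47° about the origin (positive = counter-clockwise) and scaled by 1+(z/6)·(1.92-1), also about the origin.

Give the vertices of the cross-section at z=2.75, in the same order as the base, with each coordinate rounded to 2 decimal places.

t = z/height = 2.75/6 = 0.458333
s = 1 + (scale-1)·z/height = 1 + (1.92-1)·2.75/6 = 1.421667
θ = twist·z/height = 47°·2.75/6 = 21.5417° = 0.375973 rad
cos θ = 0.930151, sin θ = 0.367178 (intermediates below are computed at full precision and shown rounded to 5 d.p.)
v1: (-3.5,3) → rotate → (-4.35706,1.50533) → ×s → (-6.19429,2.14008) → (-6.19,2.14)
v2: (-0.5,-5) → rotate → (1.37081,-4.83434) → ×s → (1.94884,-6.87282) → (1.95,-6.87)
v3: (2.5,-4.5) → rotate → (3.97768,-3.26773) → ×s → (5.65493,-4.64563) → (5.65,-4.65)
v4: (0,2) → rotate → (-0.73436,1.86030) → ×s → (-1.04401,2.64473) → (-1.04,2.64)

Cross-section at z=2.75: (-6.19,2.14) (1.95,-6.87) (5.65,-4.65) (-1.04,2.64)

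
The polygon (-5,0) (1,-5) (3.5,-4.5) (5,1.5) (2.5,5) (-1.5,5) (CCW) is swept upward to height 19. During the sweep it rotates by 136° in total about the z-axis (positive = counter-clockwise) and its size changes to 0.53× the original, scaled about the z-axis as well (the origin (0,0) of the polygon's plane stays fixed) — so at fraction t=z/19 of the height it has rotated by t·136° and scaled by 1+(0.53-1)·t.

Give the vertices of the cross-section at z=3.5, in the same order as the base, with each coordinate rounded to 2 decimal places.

Cross-section at z=3.5: (-4.14,-1.93) (2.76,-3.75) (4.64,-2.37) (3.56,3.18) (0.13,5.10) (-3.18,3.56)

t = z/height = 3.5/19 = 0.184211
s = 1 + (scale-1)·z/height = 1 + (0.53-1)·3.5/19 = 0.913421
θ = twist·z/height = 136°·3.5/19 = 25.0526° = 0.437251 rad
cos θ = 0.905919, sin θ = 0.423451 (intermediates below are computed at full precision and shown rounded to 5 d.p.)
v1: (-5,0) → rotate → (-4.52960,-2.11725) → ×s → (-4.13743,-1.93394) → (-4.14,-1.93)
v2: (1,-5) → rotate → (3.02317,-4.10615) → ×s → (2.76143,-3.75064) → (2.76,-3.75)
v3: (3.5,-4.5) → rotate → (5.07624,-2.59456) → ×s → (4.63675,-2.36993) → (4.64,-2.37)
v4: (5,1.5) → rotate → (3.89442,3.47613) → ×s → (3.55725,3.17517) → (3.56,3.18)
v5: (2.5,5) → rotate → (0.14754,5.58822) → ×s → (0.13477,5.10440) → (0.13,5.10)
v6: (-1.5,5) → rotate → (-3.47613,3.89442) → ×s → (-3.17517,3.55725) → (-3.18,3.56)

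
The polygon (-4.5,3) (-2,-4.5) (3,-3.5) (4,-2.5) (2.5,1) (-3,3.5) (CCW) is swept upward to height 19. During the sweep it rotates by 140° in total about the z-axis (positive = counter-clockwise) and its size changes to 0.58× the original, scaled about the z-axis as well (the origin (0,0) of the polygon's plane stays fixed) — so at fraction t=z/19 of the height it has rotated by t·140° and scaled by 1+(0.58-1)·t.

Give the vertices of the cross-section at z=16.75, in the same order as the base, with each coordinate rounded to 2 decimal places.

Cross-section at z=16.75: (-0.02,-3.41) (3.06,0.51) (0.80,2.79) (-0.07,2.97) (-1.39,0.97) (-0.80,-2.79)

t = z/height = 16.75/19 = 0.881579
s = 1 + (scale-1)·z/height = 1 + (0.58-1)·16.75/19 = 0.629737
θ = twist·z/height = 140°·16.75/19 = 123.4211° = 2.154104 rad
cos θ = -0.550787, sin θ = 0.834646 (intermediates below are computed at full precision and shown rounded to 5 d.p.)
v1: (-4.5,3) → rotate → (-0.02539,-5.40827) → ×s → (-0.01599,-3.40579) → (-0.02,-3.41)
v2: (-2,-4.5) → rotate → (4.85748,0.80925) → ×s → (3.05893,0.50962) → (3.06,0.51)
v3: (3,-3.5) → rotate → (1.26890,4.43169) → ×s → (0.79907,2.79080) → (0.80,2.79)
v4: (4,-2.5) → rotate → (-0.11654,4.71555) → ×s → (-0.07339,2.96956) → (-0.07,2.97)
v5: (2.5,1) → rotate → (-2.21161,1.53583) → ×s → (-1.39273,0.96717) → (-1.39,0.97)
v6: (-3,3.5) → rotate → (-1.26890,-4.43169) → ×s → (-0.79907,-2.79080) → (-0.80,-2.79)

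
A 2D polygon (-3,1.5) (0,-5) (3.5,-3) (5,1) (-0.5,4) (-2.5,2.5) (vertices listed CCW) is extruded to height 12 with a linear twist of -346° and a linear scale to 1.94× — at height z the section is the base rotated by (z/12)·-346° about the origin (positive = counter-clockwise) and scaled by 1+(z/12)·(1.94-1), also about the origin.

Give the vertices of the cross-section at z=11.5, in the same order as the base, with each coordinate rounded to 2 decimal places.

t = z/height = 11.5/12 = 0.958333
s = 1 + (scale-1)·z/height = 1 + (1.94-1)·11.5/12 = 1.900833
θ = twist·z/height = -346°·11.5/12 = -331.5833° = -5.787221 rad
cos θ = 0.879510, sin θ = 0.475880 (intermediates below are computed at full precision and shown rounded to 5 d.p.)
v1: (-3,1.5) → rotate → (-3.35235,-0.10837) → ×s → (-6.37226,-0.20600) → (-6.37,-0.21)
v2: (0,-5) → rotate → (2.37940,-4.39755) → ×s → (4.52284,-8.35901) → (4.52,-8.36)
v3: (3.5,-3) → rotate → (4.50593,-0.97295) → ×s → (8.56501,-1.84942) → (8.57,-1.85)
v4: (5,1) → rotate → (3.92167,3.25891) → ×s → (7.45444,6.19465) → (7.45,6.19)
v5: (-0.5,4) → rotate → (-2.34328,3.28010) → ×s → (-4.45418,6.23492) → (-4.45,6.23)
v6: (-2.5,2.5) → rotate → (-3.38848,1.00908) → ×s → (-6.44093,1.91808) → (-6.44,1.92)

Cross-section at z=11.5: (-6.37,-0.21) (4.52,-8.36) (8.57,-1.85) (7.45,6.19) (-4.45,6.23) (-6.44,1.92)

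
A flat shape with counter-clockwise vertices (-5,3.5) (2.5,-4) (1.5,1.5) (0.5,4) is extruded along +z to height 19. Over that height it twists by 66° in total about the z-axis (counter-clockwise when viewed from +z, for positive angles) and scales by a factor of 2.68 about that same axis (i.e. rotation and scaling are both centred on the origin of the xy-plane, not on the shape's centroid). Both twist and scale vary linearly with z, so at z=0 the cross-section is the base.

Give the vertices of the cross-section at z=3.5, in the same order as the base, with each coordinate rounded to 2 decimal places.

Cross-section at z=3.5: (-7.37,3.10) (4.30,-4.43) (1.51,2.33) (-0.46,5.26)

t = z/height = 3.5/19 = 0.184211
s = 1 + (scale-1)·z/height = 1 + (2.68-1)·3.5/19 = 1.309474
θ = twist·z/height = 66°·3.5/19 = 12.1579° = 0.212195 rad
cos θ = 0.977571, sin θ = 0.210606 (intermediates below are computed at full precision and shown rounded to 5 d.p.)
v1: (-5,3.5) → rotate → (-5.62498,2.36847) → ×s → (-7.36576,3.10144) → (-7.37,3.10)
v2: (2.5,-4) → rotate → (3.28635,-3.38377) → ×s → (4.30339,-4.43095) → (4.30,-4.43)
v3: (1.5,1.5) → rotate → (1.15045,1.78227) → ×s → (1.50648,2.33383) → (1.51,2.33)
v4: (0.5,4) → rotate → (-0.35364,4.01559) → ×s → (-0.46308,5.25831) → (-0.46,5.26)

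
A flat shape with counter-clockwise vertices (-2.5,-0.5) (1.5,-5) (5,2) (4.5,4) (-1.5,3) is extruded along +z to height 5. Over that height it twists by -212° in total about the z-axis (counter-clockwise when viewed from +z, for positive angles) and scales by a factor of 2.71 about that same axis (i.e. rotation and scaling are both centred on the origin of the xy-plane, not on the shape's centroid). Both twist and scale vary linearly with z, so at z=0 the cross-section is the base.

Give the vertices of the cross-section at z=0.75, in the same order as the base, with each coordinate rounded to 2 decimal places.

t = z/height = 0.75/5 = 0.15
s = 1 + (scale-1)·z/height = 1 + (2.71-1)·0.75/5 = 1.256500
θ = twist·z/height = -212°·0.75/5 = -31.8000° = -0.555015 rad
cos θ = 0.849893, sin θ = -0.526956 (intermediates below are computed at full precision and shown rounded to 5 d.p.)
v1: (-2.5,-0.5) → rotate → (-2.38821,0.89244) → ×s → (-3.00079,1.12135) → (-3.00,1.12)
v2: (1.5,-5) → rotate → (-1.35994,-5.03990) → ×s → (-1.70876,-6.33263) → (-1.71,-6.33)
v3: (5,2) → rotate → (5.30338,-0.93499) → ×s → (6.66369,-1.17482) → (6.66,-1.17)
v4: (4.5,4) → rotate → (5.93234,1.02827) → ×s → (7.45399,1.29202) → (7.45,1.29)
v5: (-1.5,3) → rotate → (0.30603,3.34011) → ×s → (0.38452,4.19685) → (0.38,4.20)

Cross-section at z=0.75: (-3.00,1.12) (-1.71,-6.33) (6.66,-1.17) (7.45,1.29) (0.38,4.20)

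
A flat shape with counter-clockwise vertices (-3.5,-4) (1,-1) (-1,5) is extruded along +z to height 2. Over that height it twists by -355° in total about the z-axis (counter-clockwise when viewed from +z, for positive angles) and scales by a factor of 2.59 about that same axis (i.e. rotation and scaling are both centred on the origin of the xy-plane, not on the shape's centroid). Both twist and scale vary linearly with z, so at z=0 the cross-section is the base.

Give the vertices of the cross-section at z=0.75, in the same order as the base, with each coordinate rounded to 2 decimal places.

Cross-section at z=0.75: (-0.84,8.44) (-2.26,-0.07) (6.92,-4.29)

t = z/height = 0.75/2 = 0.375
s = 1 + (scale-1)·z/height = 1 + (2.59-1)·0.75/2 = 1.596250
θ = twist·z/height = -355°·0.75/2 = -133.1250° = -2.323470 rad
cos θ = -0.683592, sin θ = -0.729864 (intermediates below are computed at full precision and shown rounded to 5 d.p.)
v1: (-3.5,-4) → rotate → (-0.52688,5.28889) → ×s → (-0.84104,8.44240) → (-0.84,8.44)
v2: (1,-1) → rotate → (-1.41346,-0.04627) → ×s → (-2.25623,-0.07386) → (-2.26,-0.07)
v3: (-1,5) → rotate → (4.33291,-2.68810) → ×s → (6.91641,-4.29088) → (6.92,-4.29)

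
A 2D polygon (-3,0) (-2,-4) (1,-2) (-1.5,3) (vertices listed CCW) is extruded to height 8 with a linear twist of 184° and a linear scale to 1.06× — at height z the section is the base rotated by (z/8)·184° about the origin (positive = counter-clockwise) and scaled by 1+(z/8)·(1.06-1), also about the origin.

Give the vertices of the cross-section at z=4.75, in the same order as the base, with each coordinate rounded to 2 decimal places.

t = z/height = 4.75/8 = 0.59375
s = 1 + (scale-1)·z/height = 1 + (1.06-1)·4.75/8 = 1.035625
θ = twist·z/height = 184°·4.75/8 = 109.2500° = 1.906772 rad
cos θ = -0.329691, sin θ = 0.944089 (intermediates below are computed at full precision and shown rounded to 5 d.p.)
v1: (-3,0) → rotate → (0.98907,-2.83227) → ×s → (1.02431,-2.93317) → (1.02,-2.93)
v2: (-2,-4) → rotate → (4.43574,-0.56942) → ×s → (4.59376,-0.58970) → (4.59,-0.59)
v3: (1,-2) → rotate → (1.55849,1.60347) → ×s → (1.61401,1.66059) → (1.61,1.66)
v4: (-1.5,3) → rotate → (-2.33773,-2.40521) → ×s → (-2.42101,-2.49089) → (-2.42,-2.49)

Cross-section at z=4.75: (1.02,-2.93) (4.59,-0.59) (1.61,1.66) (-2.42,-2.49)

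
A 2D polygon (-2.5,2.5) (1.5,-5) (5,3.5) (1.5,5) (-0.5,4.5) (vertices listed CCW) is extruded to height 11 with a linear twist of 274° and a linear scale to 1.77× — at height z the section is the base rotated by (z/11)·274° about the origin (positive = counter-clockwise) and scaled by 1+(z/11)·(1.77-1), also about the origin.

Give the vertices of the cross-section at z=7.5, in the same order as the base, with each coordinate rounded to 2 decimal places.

Cross-section at z=7.5: (4.24,-3.33) (-3.18,7.30) (-6.94,-6.20) (-1.37,-7.84) (1.57,-6.72)

t = z/height = 7.5/11 = 0.681818
s = 1 + (scale-1)·z/height = 1 + (1.77-1)·7.5/11 = 1.525000
θ = twist·z/height = 274°·7.5/11 = 186.8182° = 3.260592 rad
cos θ = -0.992928, sin θ = -0.118719 (intermediates below are computed at full precision and shown rounded to 5 d.p.)
v1: (-2.5,2.5) → rotate → (2.77912,-2.18552) → ×s → (4.23815,-3.33292) → (4.24,-3.33)
v2: (1.5,-5) → rotate → (-2.08299,4.78656) → ×s → (-3.17656,7.29951) → (-3.18,7.30)
v3: (5,3.5) → rotate → (-4.54912,-4.06884) → ×s → (-6.93741,-6.20499) → (-6.94,-6.20)
v4: (1.5,5) → rotate → (-0.89580,-5.14272) → ×s → (-1.36609,-7.84264) → (-1.37,-7.84)
v5: (-0.5,4.5) → rotate → (1.03070,-4.40882) → ×s → (1.57182,-6.72344) → (1.57,-6.72)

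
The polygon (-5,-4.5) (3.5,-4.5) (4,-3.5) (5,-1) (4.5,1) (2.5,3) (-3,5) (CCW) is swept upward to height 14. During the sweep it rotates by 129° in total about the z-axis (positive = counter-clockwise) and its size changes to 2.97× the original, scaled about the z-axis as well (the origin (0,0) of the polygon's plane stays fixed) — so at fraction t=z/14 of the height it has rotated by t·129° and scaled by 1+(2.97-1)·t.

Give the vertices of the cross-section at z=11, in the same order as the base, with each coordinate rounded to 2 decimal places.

t = z/height = 11/14 = 0.785714
s = 1 + (scale-1)·z/height = 1 + (2.97-1)·11/14 = 2.547857
θ = twist·z/height = 129°·11/14 = 101.3571° = 1.769016 rad
cos θ = -0.196924, sin θ = 0.980419 (intermediates below are computed at full precision and shown rounded to 5 d.p.)
v1: (-5,-4.5) → rotate → (5.39650,-4.01594) → ×s → (13.74952,-10.23203) → (13.75,-10.23)
v2: (3.5,-4.5) → rotate → (3.72265,4.31762) → ×s → (9.48478,11.00069) → (9.48,11.00)
v3: (4,-3.5) → rotate → (2.64377,4.61091) → ×s → (6.73595,11.74794) → (6.74,11.75)
v4: (5,-1) → rotate → (-0.00420,5.09902) → ×s → (-0.01070,12.99157) → (-0.01,12.99)
v5: (4.5,1) → rotate → (-1.86658,4.21496) → ×s → (-4.75577,10.73912) → (-4.76,10.74)
v6: (2.5,3) → rotate → (-3.43357,1.86027) → ×s → (-8.74824,4.73971) → (-8.75,4.74)
v7: (-3,5) → rotate → (-4.31132,-3.92588) → ×s → (-10.98463,-10.00257) → (-10.98,-10.00)

Cross-section at z=11: (13.75,-10.23) (9.48,11.00) (6.74,11.75) (-0.01,12.99) (-4.76,10.74) (-8.75,4.74) (-10.98,-10.00)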